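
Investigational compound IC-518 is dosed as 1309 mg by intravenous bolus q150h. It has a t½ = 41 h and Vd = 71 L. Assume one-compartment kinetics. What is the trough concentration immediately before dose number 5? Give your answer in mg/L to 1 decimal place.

f = (1/2)^(τ/t½) = (1/2)^(150/41) ≈ 0.0792.
C₀ = D/Vd = 1309/71 ≈ 18.437 mg/L.
Before the 5th dose, 4 doses have been given. Superposition: Cmin = C₀·(f + f² + … + f^4).
≈ 18.437 × (0.0792 + 0.0063 + 0.0005 + 0.0000) ≈ 18.437 × 0.0860 ≈ 1.586 mg/L.

1.6 mg/L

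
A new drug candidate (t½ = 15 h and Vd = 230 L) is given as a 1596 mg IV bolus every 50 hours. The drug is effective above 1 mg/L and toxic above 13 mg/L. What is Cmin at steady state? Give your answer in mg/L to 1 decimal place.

0.8 mg/L

Over one 50-h interval, 50/15 ≈ 3.3333 half-lives elapse, leaving f ≈ 0.0992 of each dose.
Accumulation ratio R = 1/(1 − f) ≈ 1/0.9008 ≈ 1.1101.
Each bolus raises the concentration by D/Vd = 1596/230 ≈ 6.939 mg/L.
Steady-state peak Cmax,ss = C₀·R ≈ 6.939 × 1.1101 ≈ 7.703 mg/L.
One interval later, Cmin,ss = Cmax,ss·e^(−kτ) ≈ 7.703 × 0.0992 ≈ 0.764 mg/L.
Trough 0.8 mg/L vs MEC 1 mg/L: subtherapeutic.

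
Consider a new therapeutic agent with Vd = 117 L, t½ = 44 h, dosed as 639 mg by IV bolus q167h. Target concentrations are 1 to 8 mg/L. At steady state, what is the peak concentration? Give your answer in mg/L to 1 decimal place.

5.9 mg/L

τ/t½ = 167/44 ≈ 3.7955, so fraction remaining f = (1/2)^(167/44) ≈ 0.0720.
Accumulation ratio R = 1/(1 − f) ≈ 1/0.9280 ≈ 1.0776.
Single-dose peak C₀ = D/Vd = 639/117 ≈ 5.462 mg/L.
Steady-state peak Cmax,ss = C₀·R ≈ 5.462 × 1.0776 ≈ 5.886 mg/L.
Peak 5.9 mg/L vs MTC 8 mg/L: below toxic threshold.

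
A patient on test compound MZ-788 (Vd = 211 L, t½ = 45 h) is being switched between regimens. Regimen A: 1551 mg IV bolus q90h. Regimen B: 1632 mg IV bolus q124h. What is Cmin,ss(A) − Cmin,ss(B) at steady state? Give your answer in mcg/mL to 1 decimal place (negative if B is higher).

1.1 mcg/mL

Regimen A: f = (1/2)^(90/45) ≈ 0.2500; Cmin,ss = (1551/211)·f/(1−f) ≈ 2.450 mcg/mL.
Regimen B: f = (1/2)^(124/45) ≈ 0.1481; Cmin,ss = (1632/211)·f/(1−f) ≈ 1.345 mcg/mL.
Difference ≈ 2.450 − 1.345 ≈ 1.105 mcg/mL.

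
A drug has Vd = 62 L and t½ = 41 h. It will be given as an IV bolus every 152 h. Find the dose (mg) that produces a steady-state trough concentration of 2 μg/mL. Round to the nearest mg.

τ/t½ = 152/41 ≈ 3.7073, so f = (1/2)^(152/41) ≈ 0.076557.
Cmin,ss = (D/Vd)·f/(1−f), so D = Cmin,ss·Vd·(1−f)/f.
D = 2 × 62 × (1−f)/f ≈ 2 × 62 × 12.06216 ≈ 1495.71 mg.

1496 mg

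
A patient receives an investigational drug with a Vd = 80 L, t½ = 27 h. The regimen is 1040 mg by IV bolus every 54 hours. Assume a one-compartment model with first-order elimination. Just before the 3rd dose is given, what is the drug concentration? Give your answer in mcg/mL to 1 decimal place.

4.1 mcg/mL

f = (1/2)^(τ/t½) = (1/2)^(54/27) ≈ 0.2500.
C₀ = D/Vd = 1040/80 ≈ 13.000 mcg/mL.
Before the 3rd dose, 2 doses have been given. Superposition: Cmin = C₀·(f + f²).
≈ 13.000 × (0.2500 + 0.0625) ≈ 13.000 × 0.3125 ≈ 4.062 mcg/mL.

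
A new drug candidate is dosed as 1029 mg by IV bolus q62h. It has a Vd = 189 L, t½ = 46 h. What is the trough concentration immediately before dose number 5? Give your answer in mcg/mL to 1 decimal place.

3.4 mcg/mL

f = (1/2)^(τ/t½) = (1/2)^(62/46) ≈ 0.3929.
C₀ = D/Vd = 1029/189 ≈ 5.444 mcg/mL.
Before the 5th dose, 4 doses have been given. Superposition: Cmin = C₀·(f + f² + … + f^4).
≈ 5.444 × (0.3929 + 0.1544 + 0.0607 + 0.0238) ≈ 5.444 × 0.6318 ≈ 3.440 mcg/mL.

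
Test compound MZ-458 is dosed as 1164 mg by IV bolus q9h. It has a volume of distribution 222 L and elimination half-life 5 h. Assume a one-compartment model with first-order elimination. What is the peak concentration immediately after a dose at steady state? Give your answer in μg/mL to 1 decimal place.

Over one 9-h interval, 9/5 ≈ 1.8 half-lives elapse, leaving f ≈ 0.2872 of each dose.
At steady state, accumulation factor R = 1/(1 − e^(−kτ)) ≈ 1.4029.
Each bolus raises the concentration by D/Vd = 1164/222 ≈ 5.243 μg/mL.
Steady-state peak Cmax,ss = C₀·R ≈ 5.243 × 1.4029 ≈ 7.355 μg/mL.

7.4 μg/mL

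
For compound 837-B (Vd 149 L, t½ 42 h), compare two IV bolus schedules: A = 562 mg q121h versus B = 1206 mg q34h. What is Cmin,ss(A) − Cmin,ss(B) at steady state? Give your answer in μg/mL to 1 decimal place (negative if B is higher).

Regimen A: f = (1/2)^(121/42) ≈ 0.1358; Cmin,ss = (562/149)·f/(1−f) ≈ 0.593 μg/mL.
Regimen B: f = (1/2)^(34/42) ≈ 0.5706; Cmin,ss = (1206/149)·f/(1−f) ≈ 10.756 μg/mL.
Difference ≈ 0.593 − 10.756 ≈ -10.163 μg/mL.

-10.2 μg/mL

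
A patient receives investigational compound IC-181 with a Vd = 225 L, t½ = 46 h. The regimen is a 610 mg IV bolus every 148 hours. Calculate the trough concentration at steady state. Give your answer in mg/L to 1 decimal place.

τ/t½ = 148/46 ≈ 3.2174, so fraction remaining f = (1/2)^(148/46) ≈ 0.1075.
Single-dose peak C₀ = D/Vd = 610/225 ≈ 2.711 mg/L.
Steady-state trough Cmin,ss = C₀·f/(1−f) ≈ 2.711 × 0.1075/0.8925 ≈ 0.327 mg/L.

0.3 mg/L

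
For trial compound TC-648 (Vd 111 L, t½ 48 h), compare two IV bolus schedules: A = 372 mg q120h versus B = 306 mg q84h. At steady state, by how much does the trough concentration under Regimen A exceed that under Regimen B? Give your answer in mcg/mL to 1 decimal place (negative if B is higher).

Regimen A: f = (1/2)^(120/48) ≈ 0.1768; Cmin,ss = (372/111)·f/(1−f) ≈ 0.720 mcg/mL.
Regimen B: f = (1/2)^(84/48) ≈ 0.2973; Cmin,ss = (306/111)·f/(1−f) ≈ 1.166 mcg/mL.
Difference ≈ 0.720 − 1.166 ≈ -0.446 mcg/mL.

-0.4 mcg/mL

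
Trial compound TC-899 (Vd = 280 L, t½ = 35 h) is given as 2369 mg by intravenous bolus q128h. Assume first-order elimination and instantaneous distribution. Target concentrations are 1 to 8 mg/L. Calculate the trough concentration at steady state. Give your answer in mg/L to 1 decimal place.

τ/t½ = 128/35 ≈ 3.6571, so fraction remaining f = (1/2)^(128/35) ≈ 0.0793.
Single-dose peak C₀ = D/Vd = 2369/280 ≈ 8.461 mg/L.
Steady-state trough Cmin,ss = C₀·f/(1−f) ≈ 8.461 × 0.0793/0.9207 ≈ 0.729 mg/L.
Trough 0.7 mg/L vs MEC 1 mg/L: subtherapeutic.

0.7 mg/L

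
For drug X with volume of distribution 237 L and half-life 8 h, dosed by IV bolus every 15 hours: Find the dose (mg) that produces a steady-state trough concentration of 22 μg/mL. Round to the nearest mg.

13911 mg

τ/t½ = 15/8 ≈ 1.875, so f = (1/2)^(15/8) ≈ 0.272627.
Cmin,ss = (D/Vd)·f/(1−f), so D = Cmin,ss·Vd·(1−f)/f.
D = 22 × 237 × (1−f)/f ≈ 22 × 237 × 2.66802 ≈ 13911.06 mg.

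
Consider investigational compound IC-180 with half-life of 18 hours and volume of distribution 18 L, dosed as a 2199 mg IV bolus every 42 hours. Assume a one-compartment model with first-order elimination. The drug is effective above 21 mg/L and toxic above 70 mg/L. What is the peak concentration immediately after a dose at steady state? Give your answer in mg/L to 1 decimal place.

152.4 mg/L

Over one 42-h interval, 42/18 ≈ 2.3333 half-lives elapse, leaving f ≈ 0.1984 of each dose.
At steady state, accumulation factor R = 1/(1 − e^(−kτ)) ≈ 1.2475.
Each bolus raises the concentration by D/Vd = 2199/18 ≈ 122.167 mg/L.
Steady-state peak Cmax,ss = C₀·R ≈ 122.167 × 1.2475 ≈ 152.403 mg/L.
Peak 152.4 mg/L vs MTC 70 mg/L: exceeds toxic threshold.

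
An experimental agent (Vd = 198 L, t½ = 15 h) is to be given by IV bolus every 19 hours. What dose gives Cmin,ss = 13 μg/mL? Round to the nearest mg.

τ/t½ = 19/15 ≈ 1.2667, so f = (1/2)^(19/15) ≈ 0.415619.
Cmin,ss = (D/Vd)·f/(1−f), so D = Cmin,ss·Vd·(1−f)/f.
D = 13 × 198 × (1−f)/f ≈ 13 × 198 × 1.40605 ≈ 3619.17 mg.

3619 mg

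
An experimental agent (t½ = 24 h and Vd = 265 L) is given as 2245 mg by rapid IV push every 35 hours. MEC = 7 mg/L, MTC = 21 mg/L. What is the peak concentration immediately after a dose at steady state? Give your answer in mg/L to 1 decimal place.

13.3 mg/L

τ/t½ = 35/24 ≈ 1.4583, so fraction remaining f = (1/2)^(35/24) ≈ 0.3639.
At steady state, accumulation factor R = 1/(1 − e^(−kτ)) ≈ 1.5721.
Each bolus raises the concentration by D/Vd = 2245/265 ≈ 8.472 mg/L.
Steady-state peak Cmax,ss = C₀·R ≈ 8.472 × 1.5721 ≈ 13.319 mg/L.
Peak 13.3 mg/L vs MTC 21 mg/L: below toxic threshold.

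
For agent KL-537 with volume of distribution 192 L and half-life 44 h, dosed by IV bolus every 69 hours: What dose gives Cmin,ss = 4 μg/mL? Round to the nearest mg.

τ/t½ = 69/44 ≈ 1.5682, so f = (1/2)^(69/44) ≈ 0.337233.
Cmin,ss = (D/Vd)·f/(1−f), so D = Cmin,ss·Vd·(1−f)/f.
D = 4 × 192 × (1−f)/f ≈ 4 × 192 × 1.96531 ≈ 1509.36 mg.

1509 mg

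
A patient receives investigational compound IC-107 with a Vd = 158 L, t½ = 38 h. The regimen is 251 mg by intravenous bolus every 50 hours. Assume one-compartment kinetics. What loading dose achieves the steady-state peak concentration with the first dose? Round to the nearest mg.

f = (1/2)^(50/38) ≈ 0.401706; accumulation ratio R = 1/(1−f) ≈ 1.67142.
Loading dose to hit Cmax,ss on first dose: D_load = D_maint·R ≈ 251 × 1.67142 ≈ 419.53 mg.

420 mg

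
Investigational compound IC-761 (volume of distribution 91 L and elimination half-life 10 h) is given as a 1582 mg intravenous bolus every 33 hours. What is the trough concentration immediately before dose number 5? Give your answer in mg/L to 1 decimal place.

f = (1/2)^(τ/t½) = (1/2)^(33/10) ≈ 0.1015.
C₀ = D/Vd = 1582/91 ≈ 17.385 mg/L.
Before the 5th dose, 4 doses have been given. Superposition: Cmin = C₀·(f + f² + … + f^4).
≈ 17.385 × (0.1015 + 0.0103 + 0.0010 + 0.0001) ≈ 17.385 × 0.1129 ≈ 1.963 mg/L.

2.0 mg/L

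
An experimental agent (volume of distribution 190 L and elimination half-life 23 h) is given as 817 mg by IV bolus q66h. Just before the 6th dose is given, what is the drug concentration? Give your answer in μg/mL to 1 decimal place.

f = (1/2)^(τ/t½) = (1/2)^(66/23) ≈ 0.1368.
C₀ = D/Vd = 817/190 ≈ 4.300 μg/mL.
Before the 6th dose, 5 doses have been given. Superposition: Cmin = C₀·(f + f² + … + f^5).
≈ 4.300 × (0.1368 + 0.0187 + 0.0026 + 0.0004 + 0.0000) ≈ 4.300 × 0.1585 ≈ 0.682 μg/mL.

0.7 μg/mL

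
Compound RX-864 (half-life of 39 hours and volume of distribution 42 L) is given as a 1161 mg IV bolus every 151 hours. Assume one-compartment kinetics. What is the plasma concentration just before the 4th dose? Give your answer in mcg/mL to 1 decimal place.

f = (1/2)^(τ/t½) = (1/2)^(151/39) ≈ 0.0683.
C₀ = D/Vd = 1161/42 ≈ 27.643 mcg/mL.
Before the 4th dose, 3 doses have been given. Superposition: Cmin = C₀·(f + f² + … + f^3).
≈ 27.643 × (0.0683 + 0.0047 + 0.0003) ≈ 27.643 × 0.0733 ≈ 2.026 mcg/mL.

2.0 mcg/mL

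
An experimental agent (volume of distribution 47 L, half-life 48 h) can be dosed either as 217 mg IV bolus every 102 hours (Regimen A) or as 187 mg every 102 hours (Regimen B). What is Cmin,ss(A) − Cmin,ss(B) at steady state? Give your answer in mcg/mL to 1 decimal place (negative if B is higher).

0.2 mcg/mL

Regimen A: f = (1/2)^(102/48) ≈ 0.2293; Cmin,ss = (217/47)·f/(1−f) ≈ 1.374 mcg/mL.
Regimen B: f = (1/2)^(102/48) ≈ 0.2293; Cmin,ss = (187/47)·f/(1−f) ≈ 1.184 mcg/mL.
Difference ≈ 1.374 − 1.184 ≈ 0.190 mcg/mL.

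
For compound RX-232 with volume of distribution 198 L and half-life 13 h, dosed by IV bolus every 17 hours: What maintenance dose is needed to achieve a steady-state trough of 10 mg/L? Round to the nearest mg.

τ/t½ = 17/13 ≈ 1.3077, so f = (1/2)^(17/13) ≈ 0.403967.
Cmin,ss = (D/Vd)·f/(1−f), so D = Cmin,ss·Vd·(1−f)/f.
D = 10 × 198 × (1−f)/f ≈ 10 × 198 × 1.47545 ≈ 2921.39 mg.

2921 mg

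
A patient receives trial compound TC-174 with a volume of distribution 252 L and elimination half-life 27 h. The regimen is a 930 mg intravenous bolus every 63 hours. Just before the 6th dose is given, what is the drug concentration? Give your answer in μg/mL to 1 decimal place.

0.9 μg/mL

f = (1/2)^(τ/t½) = (1/2)^(63/27) ≈ 0.1984.
C₀ = D/Vd = 930/252 ≈ 3.690 μg/mL.
Before the 6th dose, 5 doses have been given. Superposition: Cmin = C₀·(f + f² + … + f^5).
≈ 3.690 × (0.1984 + 0.0394 + 0.0078 + 0.0015 + 0.0003) ≈ 3.690 × 0.2474 ≈ 0.913 μg/mL.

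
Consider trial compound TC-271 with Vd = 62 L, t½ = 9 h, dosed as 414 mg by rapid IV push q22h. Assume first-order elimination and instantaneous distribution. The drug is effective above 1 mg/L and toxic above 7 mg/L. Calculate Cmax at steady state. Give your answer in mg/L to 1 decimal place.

Over one 22-h interval, 22/9 ≈ 2.4444 half-lives elapse, leaving f ≈ 0.1837 of each dose.
Accumulation ratio R = 1/(1 − f) ≈ 1/0.8163 ≈ 1.2250.
Each bolus raises the concentration by D/Vd = 414/62 ≈ 6.677 mg/L.
Steady-state peak Cmax,ss = C₀·R ≈ 6.677 × 1.2250 ≈ 8.179 mg/L.
Peak 8.2 mg/L vs MTC 7 mg/L: exceeds toxic threshold.

8.2 mg/L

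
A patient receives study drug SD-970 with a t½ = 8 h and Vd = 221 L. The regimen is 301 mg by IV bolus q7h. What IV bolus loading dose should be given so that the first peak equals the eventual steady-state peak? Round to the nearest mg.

f = (1/2)^(7/8) ≈ 0.545254; accumulation ratio R = 1/(1−f) ≈ 2.19903.
Loading dose to hit Cmax,ss on first dose: D_load = D_maint·R ≈ 301 × 2.19903 ≈ 661.91 mg.

662 mg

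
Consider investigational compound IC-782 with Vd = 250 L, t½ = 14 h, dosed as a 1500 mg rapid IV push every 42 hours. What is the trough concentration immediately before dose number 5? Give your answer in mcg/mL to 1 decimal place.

f = (1/2)^(τ/t½) = (1/2)^(42/14) ≈ 0.1250.
C₀ = D/Vd = 1500/250 ≈ 6.000 mcg/mL.
Before the 5th dose, 4 doses have been given. Superposition: Cmin = C₀·(f + f² + … + f^4).
≈ 6.000 × (0.1250 + 0.0156 + 0.0020 + 0.0002) ≈ 6.000 × 0.1428 ≈ 0.857 mcg/mL.

0.9 mcg/mL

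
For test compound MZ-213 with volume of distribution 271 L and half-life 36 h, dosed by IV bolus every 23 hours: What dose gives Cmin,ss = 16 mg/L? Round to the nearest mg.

2416 mg

τ/t½ = 23/36 ≈ 0.63889, so f = (1/2)^(23/36) ≈ 0.642207.
Cmin,ss = (D/Vd)·f/(1−f), so D = Cmin,ss·Vd·(1−f)/f.
D = 16 × 271 × (1−f)/f ≈ 16 × 271 × 0.55713 ≈ 2415.72 mg.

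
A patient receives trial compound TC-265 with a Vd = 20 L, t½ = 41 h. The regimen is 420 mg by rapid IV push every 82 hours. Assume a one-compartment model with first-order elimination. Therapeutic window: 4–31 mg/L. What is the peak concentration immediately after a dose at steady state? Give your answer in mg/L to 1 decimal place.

28.0 mg/L

τ = 82 h = 2 half-lives, so f = (1/2)^2 = 0.25.
At steady state, R = 1/(1 − 0.25) = 4/3.
Single-dose peak C₀ = D/Vd = 420/20 = 21 mg/L.
Steady-state peak Cmax,ss = C₀·R = 21 × 4/3 ≈ 28.000 mg/L.
Peak 28.0 mg/L vs MTC 31 mg/L: below toxic threshold.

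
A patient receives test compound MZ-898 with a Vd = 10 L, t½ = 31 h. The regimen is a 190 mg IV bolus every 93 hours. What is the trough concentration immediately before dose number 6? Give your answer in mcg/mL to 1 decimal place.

f = (1/2)^(τ/t½) = (1/2)^(93/31) ≈ 0.1250.
C₀ = D/Vd = 190/10 ≈ 19.000 mcg/mL.
Before the 6th dose, 5 doses have been given. Superposition: Cmin = C₀·(f + f² + … + f^5).
≈ 19.000 × (0.1250 + 0.0156 + 0.0020 + 0.0002 + 0.0000) ≈ 19.000 × 0.1428 ≈ 2.713 mcg/mL.

2.7 mcg/mL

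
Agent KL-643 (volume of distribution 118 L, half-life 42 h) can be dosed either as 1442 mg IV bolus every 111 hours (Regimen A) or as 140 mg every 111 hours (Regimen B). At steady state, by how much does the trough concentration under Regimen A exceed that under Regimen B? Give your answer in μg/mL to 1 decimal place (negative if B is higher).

Regimen A: f = (1/2)^(111/42) ≈ 0.1601; Cmin,ss = (1442/118)·f/(1−f) ≈ 2.329 μg/mL.
Regimen B: f = (1/2)^(111/42) ≈ 0.1601; Cmin,ss = (140/118)·f/(1−f) ≈ 0.226 μg/mL.
Difference ≈ 2.329 − 0.226 ≈ 2.103 μg/mL.

2.1 μg/mL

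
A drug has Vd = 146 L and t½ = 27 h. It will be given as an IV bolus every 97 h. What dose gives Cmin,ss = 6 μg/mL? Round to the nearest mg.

τ/t½ = 97/27 ≈ 3.5926, so f = (1/2)^(97/27) ≈ 0.082894.
Cmin,ss = (D/Vd)·f/(1−f), so D = Cmin,ss·Vd·(1−f)/f.
D = 6 × 146 × (1−f)/f ≈ 6 × 146 × 11.06360 ≈ 9691.71 mg.

9692 mg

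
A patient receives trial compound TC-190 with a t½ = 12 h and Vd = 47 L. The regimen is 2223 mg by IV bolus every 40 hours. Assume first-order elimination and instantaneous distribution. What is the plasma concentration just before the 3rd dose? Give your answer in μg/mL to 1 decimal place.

f = (1/2)^(τ/t½) = (1/2)^(40/12) ≈ 0.0992.
C₀ = D/Vd = 2223/47 ≈ 47.298 μg/mL.
Before the 3rd dose, 2 doses have been given. Superposition: Cmin = C₀·(f + f²).
≈ 47.298 × (0.0992 + 0.0098) ≈ 47.298 × 0.1090 ≈ 5.155 μg/mL.

5.2 μg/mL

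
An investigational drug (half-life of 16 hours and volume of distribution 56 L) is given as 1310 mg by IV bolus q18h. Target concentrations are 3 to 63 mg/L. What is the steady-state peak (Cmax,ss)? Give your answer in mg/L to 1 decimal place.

43.2 mg/L

Over one 18-h interval, 18/16 ≈ 1.125 half-lives elapse, leaving f ≈ 0.4585 of each dose.
At steady state, accumulation factor R = 1/(1 − e^(−kτ)) ≈ 1.8467.
Single-dose peak C₀ = D/Vd = 1310/56 ≈ 23.393 mg/L.
Steady-state peak Cmax,ss = C₀·R ≈ 23.393 × 1.8467 ≈ 43.200 mg/L.
Peak 43.2 mg/L vs MTC 63 mg/L: below toxic threshold.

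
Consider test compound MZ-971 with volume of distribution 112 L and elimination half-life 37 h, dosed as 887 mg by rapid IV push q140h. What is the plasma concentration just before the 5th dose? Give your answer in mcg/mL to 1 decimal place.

f = (1/2)^(τ/t½) = (1/2)^(140/37) ≈ 0.0726.
C₀ = D/Vd = 887/112 ≈ 7.920 mcg/mL.
Before the 5th dose, 4 doses have been given. Superposition: Cmin = C₀·(f + f² + … + f^4).
≈ 7.920 × (0.0726 + 0.0053 + 0.0004 + 0.0000) ≈ 7.920 × 0.0783 ≈ 0.620 mcg/mL.

0.6 mcg/mL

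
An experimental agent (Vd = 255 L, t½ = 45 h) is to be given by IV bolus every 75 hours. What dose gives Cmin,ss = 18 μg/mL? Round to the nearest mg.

9982 mg

τ/t½ = 75/45 ≈ 1.6667, so f = (1/2)^(75/45) ≈ 0.314980.
Cmin,ss = (D/Vd)·f/(1−f), so D = Cmin,ss·Vd·(1−f)/f.
D = 18 × 255 × (1−f)/f ≈ 18 × 255 × 2.17480 ≈ 9982.33 mg.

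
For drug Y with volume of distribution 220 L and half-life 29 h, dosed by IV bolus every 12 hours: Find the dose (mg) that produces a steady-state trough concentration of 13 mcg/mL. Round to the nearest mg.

950 mg

τ/t½ = 12/29 ≈ 0.41379, so f = (1/2)^(12/29) ≈ 0.750647.
Cmin,ss = (D/Vd)·f/(1−f), so D = Cmin,ss·Vd·(1−f)/f.
D = 13 × 220 × (1−f)/f ≈ 13 × 220 × 0.33218 ≈ 950.03 mg.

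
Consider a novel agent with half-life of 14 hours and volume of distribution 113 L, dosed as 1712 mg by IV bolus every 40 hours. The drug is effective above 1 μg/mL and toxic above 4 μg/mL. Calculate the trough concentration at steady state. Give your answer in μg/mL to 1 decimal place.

τ/t½ = 40/14 ≈ 2.8571, so fraction remaining f = (1/2)^(40/14) ≈ 0.1380.
Each bolus raises the concentration by D/Vd = 1712/113 ≈ 15.150 μg/mL.
Steady-state trough Cmin,ss = C₀·f/(1−f) ≈ 15.150 × 0.1380/0.8620 ≈ 2.425 μg/mL.
Trough 2.4 μg/mL vs MEC 1 μg/mL: adequate.

2.4 μg/mL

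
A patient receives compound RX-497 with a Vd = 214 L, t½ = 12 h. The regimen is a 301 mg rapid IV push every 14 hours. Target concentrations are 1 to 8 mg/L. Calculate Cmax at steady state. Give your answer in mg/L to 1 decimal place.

τ/t½ = 14/12 ≈ 1.1667, so fraction remaining f = (1/2)^(14/12) ≈ 0.4454.
Accumulation ratio R = 1/(1 − f) ≈ 1/0.5546 ≈ 1.8031.
Single-dose peak C₀ = D/Vd = 301/214 ≈ 1.407 mg/L.
Steady-state peak Cmax,ss = C₀·R ≈ 1.407 × 1.8031 ≈ 2.537 mg/L.
Peak 2.5 mg/L vs MTC 8 mg/L: below toxic threshold.

2.5 mg/L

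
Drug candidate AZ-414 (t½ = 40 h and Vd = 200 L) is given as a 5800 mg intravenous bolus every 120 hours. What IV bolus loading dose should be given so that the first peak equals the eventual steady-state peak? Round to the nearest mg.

f = (1/2)^(120/40) ≈ 0.125000; accumulation ratio R = 1/(1−f) ≈ 1.14286.
Loading dose to hit Cmax,ss on first dose: D_load = D_maint·R ≈ 5800 × 1.14286 ≈ 6628.59 mg.

6629 mg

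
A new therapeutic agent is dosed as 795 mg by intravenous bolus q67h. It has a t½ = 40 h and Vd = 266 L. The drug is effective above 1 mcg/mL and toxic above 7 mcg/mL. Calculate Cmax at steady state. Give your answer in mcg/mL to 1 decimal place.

4.4 mcg/mL

k = ln2/t½ = ln2/40 ≈ 0.017329 h⁻¹; fraction remaining f = e^(−kτ) = e^(−0.017329×67) ≈ 0.3132.
At steady state, accumulation factor R = 1/(1 − e^(−kτ)) ≈ 1.4560.
Single-dose peak C₀ = D/Vd = 795/266 ≈ 2.989 mcg/mL.
Cmax,ss = C₀/(1 − f) ≈ 2.989/0.6868 ≈ 4.352 mcg/mL.
Peak 4.4 mcg/mL vs MTC 7 mcg/mL: below toxic threshold.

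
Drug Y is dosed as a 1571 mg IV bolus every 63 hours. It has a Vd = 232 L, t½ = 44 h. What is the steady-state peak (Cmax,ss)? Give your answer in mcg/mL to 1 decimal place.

10.8 mcg/mL

k = ln2/t½ = ln2/44 ≈ 0.015753 h⁻¹; fraction remaining f = e^(−kτ) = e^(−0.015753×63) ≈ 0.3707.
Accumulation ratio R = 1/(1 − f) ≈ 1/0.6293 ≈ 1.5891.
Each bolus raises the concentration by D/Vd = 1571/232 ≈ 6.772 mcg/mL.
Steady-state peak Cmax,ss = C₀·R ≈ 6.772 × 1.5891 ≈ 10.761 mcg/mL.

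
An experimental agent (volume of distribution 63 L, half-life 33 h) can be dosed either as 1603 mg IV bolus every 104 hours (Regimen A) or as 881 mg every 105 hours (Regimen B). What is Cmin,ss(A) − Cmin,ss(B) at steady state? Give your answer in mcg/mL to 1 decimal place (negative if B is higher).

Regimen A: f = (1/2)^(104/33) ≈ 0.1125; Cmin,ss = (1603/63)·f/(1−f) ≈ 3.225 mcg/mL.
Regimen B: f = (1/2)^(105/33) ≈ 0.1102; Cmin,ss = (881/63)·f/(1−f) ≈ 1.732 mcg/mL.
Difference ≈ 3.225 − 1.732 ≈ 1.493 mcg/mL.

1.5 mcg/mL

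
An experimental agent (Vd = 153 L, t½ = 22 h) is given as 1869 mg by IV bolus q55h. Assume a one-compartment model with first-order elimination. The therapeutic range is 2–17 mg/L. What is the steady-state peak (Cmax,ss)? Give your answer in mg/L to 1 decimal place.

14.8 mg/L

Over one 55-h interval, 55/22 ≈ 2.5 half-lives elapse, leaving f ≈ 0.1768 of each dose.
At steady state, accumulation factor R = 1/(1 − e^(−kτ)) ≈ 1.2148.
Single-dose peak C₀ = D/Vd = 1869/153 ≈ 12.216 mg/L.
Steady-state peak Cmax,ss = C₀·R ≈ 12.216 × 1.2148 ≈ 14.840 mg/L.
Peak 14.8 mg/L vs MTC 17 mg/L: below toxic threshold.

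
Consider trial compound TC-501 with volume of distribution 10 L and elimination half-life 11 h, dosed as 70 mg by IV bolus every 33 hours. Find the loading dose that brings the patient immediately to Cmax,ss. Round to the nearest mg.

f = (1/2)^(33/11) ≈ 0.125000; accumulation ratio R = 1/(1−f) ≈ 1.14286.
Loading dose to hit Cmax,ss on first dose: D_load = D_maint·R ≈ 70 × 1.14286 ≈ 80.00 mg.

80 mg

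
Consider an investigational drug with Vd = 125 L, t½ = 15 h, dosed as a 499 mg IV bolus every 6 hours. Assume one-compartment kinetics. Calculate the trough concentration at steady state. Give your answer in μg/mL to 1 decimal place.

12.5 μg/mL

k = ln2/t½ = ln2/15 ≈ 0.046210 h⁻¹; fraction remaining f = e^(−kτ) = e^(−0.046210×6) ≈ 0.7579.
Single-dose peak C₀ = D/Vd = 499/125 ≈ 3.992 μg/mL.
Steady-state trough Cmin,ss = C₀·f/(1−f) ≈ 3.992 × 0.7579/0.2421 ≈ 12.497 μg/mL.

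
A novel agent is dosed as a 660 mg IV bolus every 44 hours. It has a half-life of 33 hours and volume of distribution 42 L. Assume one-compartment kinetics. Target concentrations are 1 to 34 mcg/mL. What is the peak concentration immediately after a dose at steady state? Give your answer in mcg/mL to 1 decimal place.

Over one 44-h interval, 44/33 ≈ 1.3333 half-lives elapse, leaving f ≈ 0.3969 of each dose.
Accumulation ratio R = 1/(1 − f) ≈ 1/0.6031 ≈ 1.6581.
Single-dose peak C₀ = D/Vd = 660/42 ≈ 15.714 mcg/mL.
Steady-state peak Cmax,ss = C₀·R ≈ 15.714 × 1.6581 ≈ 26.055 mcg/mL.
Peak 26.1 mcg/mL vs MTC 34 mcg/mL: below toxic threshold.

26.1 mcg/mL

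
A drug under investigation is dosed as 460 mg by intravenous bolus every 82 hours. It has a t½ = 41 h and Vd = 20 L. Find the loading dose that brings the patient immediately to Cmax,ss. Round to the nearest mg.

f = (1/2)^(82/41) ≈ 0.250000; accumulation ratio R = 1/(1−f) ≈ 1.33333.
Loading dose to hit Cmax,ss on first dose: D_load = D_maint·R ≈ 460 × 1.33333 ≈ 613.33 mg.

613 mg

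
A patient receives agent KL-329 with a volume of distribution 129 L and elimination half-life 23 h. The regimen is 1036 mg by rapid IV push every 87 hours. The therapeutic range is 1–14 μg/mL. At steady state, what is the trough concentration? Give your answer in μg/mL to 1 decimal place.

0.6 μg/mL

Over one 87-h interval, 87/23 ≈ 3.7826 half-lives elapse, leaving f ≈ 0.0727 of each dose.
At steady state, accumulation factor R = 1/(1 − e^(−kτ)) ≈ 1.0784.
Single-dose peak C₀ = D/Vd = 1036/129 ≈ 8.031 μg/mL.
Steady-state peak Cmax,ss = C₀·R ≈ 8.031 × 1.0784 ≈ 8.661 μg/mL.
One interval later, Cmin,ss = Cmax,ss·e^(−kτ) ≈ 8.661 × 0.0727 ≈ 0.630 μg/mL.
Trough 0.6 μg/mL vs MEC 1 μg/mL: subtherapeutic.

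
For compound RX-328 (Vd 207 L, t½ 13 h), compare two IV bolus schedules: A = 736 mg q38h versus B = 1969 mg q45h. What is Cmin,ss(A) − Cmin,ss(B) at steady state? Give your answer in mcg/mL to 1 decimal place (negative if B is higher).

Regimen A: f = (1/2)^(38/13) ≈ 0.1318; Cmin,ss = (736/207)·f/(1−f) ≈ 0.540 mcg/mL.
Regimen B: f = (1/2)^(45/13) ≈ 0.0908; Cmin,ss = (1969/207)·f/(1−f) ≈ 0.950 mcg/mL.
Difference ≈ 0.540 − 0.950 ≈ -0.410 mcg/mL.

-0.4 mcg/mL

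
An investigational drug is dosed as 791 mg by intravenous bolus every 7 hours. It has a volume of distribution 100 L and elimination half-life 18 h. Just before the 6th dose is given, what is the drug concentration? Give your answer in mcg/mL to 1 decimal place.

f = (1/2)^(τ/t½) = (1/2)^(7/18) ≈ 0.7637.
C₀ = D/Vd = 791/100 ≈ 7.910 mcg/mL.
Before the 6th dose, 5 doses have been given. Superposition: Cmin = C₀·(f + f² + … + f^5).
≈ 7.910 × (0.7637 + 0.5832 + 0.4454 + 0.3402 + 0.2598) ≈ 7.910 × 2.3923 ≈ 18.923 mcg/mL.

18.9 mcg/mL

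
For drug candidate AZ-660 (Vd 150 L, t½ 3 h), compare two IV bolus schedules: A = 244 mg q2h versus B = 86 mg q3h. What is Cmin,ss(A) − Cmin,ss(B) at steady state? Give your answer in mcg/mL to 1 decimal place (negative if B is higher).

Regimen A: f = (1/2)^(2/3) ≈ 0.6300; Cmin,ss = (244/150)·f/(1−f) ≈ 2.770 mcg/mL.
Regimen B: f = (1/2)^(3/3) ≈ 0.5000; Cmin,ss = (86/150)·f/(1−f) ≈ 0.573 mcg/mL.
Difference ≈ 2.770 − 0.573 ≈ 2.197 mcg/mL.

2.2 mcg/mL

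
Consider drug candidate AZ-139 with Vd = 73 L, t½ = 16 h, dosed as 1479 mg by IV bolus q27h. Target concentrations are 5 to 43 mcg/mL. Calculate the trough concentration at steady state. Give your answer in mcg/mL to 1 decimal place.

τ/t½ = 27/16 ≈ 1.6875, so fraction remaining f = (1/2)^(27/16) ≈ 0.3105.
Single-dose peak C₀ = D/Vd = 1479/73 ≈ 20.260 mcg/mL.
Steady-state trough Cmin,ss = C₀·f/(1−f) ≈ 20.260 × 0.3105/0.6895 ≈ 9.124 mcg/mL.
Trough 9.1 mcg/mL vs MEC 5 mcg/mL: adequate.

9.1 mcg/mL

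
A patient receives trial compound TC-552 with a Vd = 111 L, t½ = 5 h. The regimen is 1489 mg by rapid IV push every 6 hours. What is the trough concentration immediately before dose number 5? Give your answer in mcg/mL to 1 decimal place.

10.0 mcg/mL

f = (1/2)^(τ/t½) = (1/2)^(6/5) ≈ 0.4353.
C₀ = D/Vd = 1489/111 ≈ 13.414 mcg/mL.
Before the 5th dose, 4 doses have been given. Superposition: Cmin = C₀·(f + f² + … + f^4).
≈ 13.414 × (0.4353 + 0.1895 + 0.0825 + 0.0359) ≈ 13.414 × 0.7432 ≈ 9.969 mcg/mL.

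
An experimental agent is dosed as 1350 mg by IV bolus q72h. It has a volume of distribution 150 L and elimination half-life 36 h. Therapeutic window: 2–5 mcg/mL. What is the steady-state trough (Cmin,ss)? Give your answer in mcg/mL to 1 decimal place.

3.0 mcg/mL

τ = 72 h = 2 half-lives, so f = (1/2)^2 = 0.25.
At steady state, R = 1/(1 − 0.25) = 4/3.
Single-dose peak C₀ = D/Vd = 1350/150 = 9 mcg/mL.
Steady-state peak Cmax,ss = C₀·R = 9 × 4/3 ≈ 12.000 mcg/mL.
Steady-state trough Cmin,ss = Cmax,ss·f ≈ 12.000 × 0.25 ≈ 3.000 mcg/mL.
Trough 3.0 mcg/mL vs MEC 2 mcg/mL: adequate.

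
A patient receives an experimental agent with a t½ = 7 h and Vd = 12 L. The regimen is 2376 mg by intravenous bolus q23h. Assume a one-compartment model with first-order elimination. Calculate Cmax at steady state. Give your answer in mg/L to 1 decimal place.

τ/t½ = 23/7 ≈ 3.2857, so fraction remaining f = (1/2)^(23/7) ≈ 0.1025.
At steady state, accumulation factor R = 1/(1 − e^(−kτ)) ≈ 1.1142.
Single-dose peak C₀ = D/Vd = 2376/12 ≈ 198.000 mg/L.
Cmax,ss = C₀/(1 − f) ≈ 198.000/0.8975 ≈ 220.613 mg/L.

220.6 mg/L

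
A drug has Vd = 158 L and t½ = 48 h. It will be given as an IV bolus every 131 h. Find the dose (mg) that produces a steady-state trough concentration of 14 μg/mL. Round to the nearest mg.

τ/t½ = 131/48 ≈ 2.7292, so f = (1/2)^(131/48) ≈ 0.150813.
Cmin,ss = (D/Vd)·f/(1−f), so D = Cmin,ss·Vd·(1−f)/f.
D = 14 × 158 × (1−f)/f ≈ 14 × 158 × 5.63073 ≈ 12455.17 mg.

12455 mg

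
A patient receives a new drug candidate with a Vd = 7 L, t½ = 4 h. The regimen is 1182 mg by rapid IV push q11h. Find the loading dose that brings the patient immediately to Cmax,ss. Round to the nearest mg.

1388 mg

f = (1/2)^(11/4) ≈ 0.148651; accumulation ratio R = 1/(1−f) ≈ 1.17461.
Loading dose to hit Cmax,ss on first dose: D_load = D_maint·R ≈ 1182 × 1.17461 ≈ 1388.39 mg.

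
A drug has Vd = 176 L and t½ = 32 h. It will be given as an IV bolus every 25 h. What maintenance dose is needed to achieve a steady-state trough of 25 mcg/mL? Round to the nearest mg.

3162 mg

τ/t½ = 25/32 ≈ 0.78125, so f = (1/2)^(25/32) ≈ 0.581862.
Cmin,ss = (D/Vd)·f/(1−f), so D = Cmin,ss·Vd·(1−f)/f.
D = 25 × 176 × (1−f)/f ≈ 25 × 176 × 0.71862 ≈ 3161.93 mg.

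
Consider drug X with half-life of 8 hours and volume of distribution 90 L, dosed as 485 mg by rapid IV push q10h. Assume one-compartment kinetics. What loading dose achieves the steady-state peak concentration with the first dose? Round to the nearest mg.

f = (1/2)^(10/8) ≈ 0.420448; accumulation ratio R = 1/(1−f) ≈ 1.72547.
Loading dose to hit Cmax,ss on first dose: D_load = D_maint·R ≈ 485 × 1.72547 ≈ 836.85 mg.

837 mg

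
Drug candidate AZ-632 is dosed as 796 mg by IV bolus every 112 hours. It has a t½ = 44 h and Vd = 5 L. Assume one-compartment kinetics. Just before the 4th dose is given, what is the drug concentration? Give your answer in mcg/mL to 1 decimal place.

f = (1/2)^(τ/t½) = (1/2)^(112/44) ≈ 0.1713.
C₀ = D/Vd = 796/5 ≈ 159.200 mcg/mL.
Before the 4th dose, 3 doses have been given. Superposition: Cmin = C₀·(f + f² + … + f^3).
≈ 159.200 × (0.1713 + 0.0293 + 0.0050) ≈ 159.200 × 0.2056 ≈ 32.732 mcg/mL.

32.7 mcg/mL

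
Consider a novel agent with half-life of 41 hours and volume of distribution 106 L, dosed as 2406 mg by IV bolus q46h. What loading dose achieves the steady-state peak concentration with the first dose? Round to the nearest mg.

4451 mg

f = (1/2)^(46/41) ≈ 0.459472; accumulation ratio R = 1/(1−f) ≈ 1.85004.
Loading dose to hit Cmax,ss on first dose: D_load = D_maint·R ≈ 2406 × 1.85004 ≈ 4451.20 mg.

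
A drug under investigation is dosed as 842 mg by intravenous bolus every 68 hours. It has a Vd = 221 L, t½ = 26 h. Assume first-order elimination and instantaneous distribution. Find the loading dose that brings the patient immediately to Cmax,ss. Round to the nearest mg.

f = (1/2)^(68/26) ≈ 0.163189; accumulation ratio R = 1/(1−f) ≈ 1.19501.
Loading dose to hit Cmax,ss on first dose: D_load = D_maint·R ≈ 842 × 1.19501 ≈ 1006.20 mg.

1006 mg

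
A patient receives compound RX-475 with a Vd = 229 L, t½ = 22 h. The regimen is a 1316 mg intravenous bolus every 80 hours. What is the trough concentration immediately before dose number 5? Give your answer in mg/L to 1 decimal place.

f = (1/2)^(τ/t½) = (1/2)^(80/22) ≈ 0.0804.
C₀ = D/Vd = 1316/229 ≈ 5.747 mg/L.
Before the 5th dose, 4 doses have been given. Superposition: Cmin = C₀·(f + f² + … + f^4).
≈ 5.747 × (0.0804 + 0.0065 + 0.0005 + 0.0000) ≈ 5.747 × 0.0874 ≈ 0.502 mg/L.

0.5 mg/L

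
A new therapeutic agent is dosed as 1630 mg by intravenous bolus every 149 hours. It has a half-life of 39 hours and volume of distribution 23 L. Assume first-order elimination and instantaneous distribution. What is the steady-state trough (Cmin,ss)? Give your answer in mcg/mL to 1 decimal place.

Over one 149-h interval, 149/39 ≈ 3.8205 half-lives elapse, leaving f ≈ 0.0708 of each dose.
Accumulation ratio R = 1/(1 − f) ≈ 1/0.9292 ≈ 1.0762.
Single-dose peak C₀ = D/Vd = 1630/23 ≈ 70.870 mcg/mL.
Steady-state peak Cmax,ss = C₀·R ≈ 70.870 × 1.0762 ≈ 76.270 mcg/mL.
Steady-state trough Cmin,ss = Cmax,ss·f ≈ 76.270 × 0.0708 ≈ 5.400 mcg/mL.

5.4 mcg/mL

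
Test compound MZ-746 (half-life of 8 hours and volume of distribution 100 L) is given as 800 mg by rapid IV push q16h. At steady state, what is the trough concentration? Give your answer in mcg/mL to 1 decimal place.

τ = 16 h = 2 half-lives, so f = (1/2)^2 = 0.25.
At steady state, R = 1/(1 − 0.25) = 4/3.
Single-dose peak C₀ = D/Vd = 800/100 = 8 mcg/mL.
Steady-state peak Cmax,ss = C₀·R = 8 × 4/3 ≈ 10.667 mcg/mL.
Steady-state trough Cmin,ss = Cmax,ss·f ≈ 10.667 × 0.25 ≈ 2.667 mcg/mL.

2.7 mcg/mL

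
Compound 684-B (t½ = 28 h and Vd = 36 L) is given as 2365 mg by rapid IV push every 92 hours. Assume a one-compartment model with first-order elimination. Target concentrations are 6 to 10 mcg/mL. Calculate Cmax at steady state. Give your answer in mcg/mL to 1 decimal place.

73.2 mcg/mL

Over one 92-h interval, 92/28 ≈ 3.2857 half-lives elapse, leaving f ≈ 0.1025 of each dose.
Accumulation ratio R = 1/(1 − f) ≈ 1/0.8975 ≈ 1.1142.
Each bolus raises the concentration by D/Vd = 2365/36 ≈ 65.694 mcg/mL.
Steady-state peak Cmax,ss = C₀·R ≈ 65.694 × 1.1142 ≈ 73.196 mcg/mL.
Peak 73.2 mcg/mL vs MTC 10 mcg/mL: exceeds toxic threshold.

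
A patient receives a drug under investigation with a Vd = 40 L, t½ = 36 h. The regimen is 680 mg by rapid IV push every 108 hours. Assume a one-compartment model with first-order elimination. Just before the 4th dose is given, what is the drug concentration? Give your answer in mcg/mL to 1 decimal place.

2.4 mcg/mL

f = (1/2)^(τ/t½) = (1/2)^(108/36) ≈ 0.1250.
C₀ = D/Vd = 680/40 ≈ 17.000 mcg/mL.
Before the 4th dose, 3 doses have been given. Superposition: Cmin = C₀·(f + f² + … + f^3).
≈ 17.000 × (0.1250 + 0.0156 + 0.0020) ≈ 17.000 × 0.1426 ≈ 2.424 mcg/mL.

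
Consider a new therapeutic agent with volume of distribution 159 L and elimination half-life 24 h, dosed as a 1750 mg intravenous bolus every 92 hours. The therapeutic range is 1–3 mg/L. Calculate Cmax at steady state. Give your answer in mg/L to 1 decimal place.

Over one 92-h interval, 92/24 ≈ 3.8333 half-lives elapse, leaving f ≈ 0.0702 of each dose.
Accumulation ratio R = 1/(1 − f) ≈ 1/0.9298 ≈ 1.0755.
Single-dose peak C₀ = D/Vd = 1750/159 ≈ 11.006 mg/L.
Cmax,ss = C₀/(1 − f) ≈ 11.006/0.9298 ≈ 11.837 mg/L.
Peak 11.8 mg/L vs MTC 3 mg/L: exceeds toxic threshold.

11.8 mg/L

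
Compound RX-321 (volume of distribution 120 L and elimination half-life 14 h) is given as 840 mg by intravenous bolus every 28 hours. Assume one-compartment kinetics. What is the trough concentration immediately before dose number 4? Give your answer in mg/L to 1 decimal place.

2.3 mg/L

f = (1/2)^(τ/t½) = (1/2)^(28/14) ≈ 0.2500.
C₀ = D/Vd = 840/120 ≈ 7.000 mg/L.
Before the 4th dose, 3 doses have been given. Superposition: Cmin = C₀·(f + f² + … + f^3).
≈ 7.000 × (0.2500 + 0.0625 + 0.0156) ≈ 7.000 × 0.3281 ≈ 2.297 mg/L.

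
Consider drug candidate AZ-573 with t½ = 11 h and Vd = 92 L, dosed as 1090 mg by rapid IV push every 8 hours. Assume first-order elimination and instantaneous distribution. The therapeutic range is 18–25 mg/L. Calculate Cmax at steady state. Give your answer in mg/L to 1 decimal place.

29.9 mg/L

Over one 8-h interval, 8/11 ≈ 0.72727 half-lives elapse, leaving f ≈ 0.6040 of each dose.
At steady state, accumulation factor R = 1/(1 − e^(−kτ)) ≈ 2.5253.
Single-dose peak C₀ = D/Vd = 1090/92 ≈ 11.848 mg/L.
Steady-state peak Cmax,ss = C₀·R ≈ 11.848 × 2.5253 ≈ 29.920 mg/L.
Peak 29.9 mg/L vs MTC 25 mg/L: exceeds toxic threshold.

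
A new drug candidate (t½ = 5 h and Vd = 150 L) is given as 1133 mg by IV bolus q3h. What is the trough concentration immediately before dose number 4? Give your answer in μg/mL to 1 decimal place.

f = (1/2)^(τ/t½) = (1/2)^(3/5) ≈ 0.6598.
C₀ = D/Vd = 1133/150 ≈ 7.553 μg/mL.
Before the 4th dose, 3 doses have been given. Superposition: Cmin = C₀·(f + f² + … + f^3).
≈ 7.553 × (0.6598 + 0.4353 + 0.2872) ≈ 7.553 × 1.3823 ≈ 10.441 μg/mL.

10.4 μg/mL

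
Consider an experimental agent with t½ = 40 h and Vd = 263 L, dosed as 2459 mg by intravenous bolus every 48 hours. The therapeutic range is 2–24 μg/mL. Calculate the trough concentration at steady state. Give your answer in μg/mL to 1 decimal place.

Over one 48-h interval, 48/40 ≈ 1.2 half-lives elapse, leaving f ≈ 0.4353 of each dose.
Single-dose peak C₀ = D/Vd = 2459/263 ≈ 9.350 μg/mL.
Steady-state trough Cmin,ss = C₀·f/(1−f) ≈ 9.350 × 0.4353/0.5647 ≈ 7.207 μg/mL.
Trough 7.2 μg/mL vs MEC 2 μg/mL: adequate.

7.2 μg/mL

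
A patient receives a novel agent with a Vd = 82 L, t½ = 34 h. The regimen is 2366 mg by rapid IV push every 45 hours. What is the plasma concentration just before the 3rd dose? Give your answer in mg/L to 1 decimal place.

f = (1/2)^(τ/t½) = (1/2)^(45/34) ≈ 0.3996.
C₀ = D/Vd = 2366/82 ≈ 28.854 mg/L.
Before the 3rd dose, 2 doses have been given. Superposition: Cmin = C₀·(f + f²).
≈ 28.854 × (0.3996 + 0.1597) ≈ 28.854 × 0.5593 ≈ 16.138 mg/L.

16.1 mg/L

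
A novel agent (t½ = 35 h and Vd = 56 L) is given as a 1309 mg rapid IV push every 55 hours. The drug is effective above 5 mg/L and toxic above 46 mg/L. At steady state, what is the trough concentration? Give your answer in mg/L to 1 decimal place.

k = ln2/t½ = ln2/35 ≈ 0.019804 h⁻¹; fraction remaining f = e^(−kτ) = e^(−0.019804×55) ≈ 0.3365.
Single-dose peak C₀ = D/Vd = 1309/56 ≈ 23.375 mg/L.
Steady-state trough Cmin,ss = C₀·f/(1−f) ≈ 23.375 × 0.3365/0.6635 ≈ 11.855 mg/L.
Trough 11.9 mg/L vs MEC 5 mg/L: adequate.

11.9 mg/L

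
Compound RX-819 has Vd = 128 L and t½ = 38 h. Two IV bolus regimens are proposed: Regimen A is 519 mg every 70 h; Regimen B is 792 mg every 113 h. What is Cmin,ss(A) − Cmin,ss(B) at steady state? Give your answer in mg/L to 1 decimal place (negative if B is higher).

Regimen A: f = (1/2)^(70/38) ≈ 0.2789; Cmin,ss = (519/128)·f/(1−f) ≈ 1.568 mg/L.
Regimen B: f = (1/2)^(113/38) ≈ 0.1273; Cmin,ss = (792/128)·f/(1−f) ≈ 0.903 mg/L.
Difference ≈ 1.568 − 0.903 ≈ 0.665 mg/L.

0.7 mg/L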